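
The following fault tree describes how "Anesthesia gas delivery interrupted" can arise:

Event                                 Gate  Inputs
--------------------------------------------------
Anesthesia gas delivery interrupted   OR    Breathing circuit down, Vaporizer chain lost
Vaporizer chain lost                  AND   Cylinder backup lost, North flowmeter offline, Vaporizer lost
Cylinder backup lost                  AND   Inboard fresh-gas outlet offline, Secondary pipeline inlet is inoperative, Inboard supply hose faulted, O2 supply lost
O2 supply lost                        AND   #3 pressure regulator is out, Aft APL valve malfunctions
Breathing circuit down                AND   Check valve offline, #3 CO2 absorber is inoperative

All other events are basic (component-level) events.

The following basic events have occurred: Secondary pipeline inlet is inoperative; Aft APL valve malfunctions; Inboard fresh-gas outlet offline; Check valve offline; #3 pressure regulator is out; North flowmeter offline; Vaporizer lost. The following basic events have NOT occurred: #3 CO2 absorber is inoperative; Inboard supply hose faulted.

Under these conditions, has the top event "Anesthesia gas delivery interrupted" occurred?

No

Breathing circuit down [AND]: Check valve offline=occurs, #3 CO2 absorber is inoperative=not → not all inputs occur → does not occur.
O2 supply lost [AND]: #3 pressure regulator is out=occurs, Aft APL valve malfunctions=occurs → all inputs occur → occurs.
Cylinder backup lost [AND]: Inboard fresh-gas outlet offline=occurs, Secondary pipeline inlet is inoperative=occurs, Inboard supply hose faulted=not, O2 supply lost=occurs → not all inputs occur → does not occur.
Vaporizer chain lost [AND]: Cylinder backup lost=not, North flowmeter offline=occurs, Vaporizer lost=occurs → not all inputs occur → does not occur.
Anesthesia gas delivery interrupted [OR]: Breathing circuit down=not, Vaporizer chain lost=not → no input occurs → does not occur.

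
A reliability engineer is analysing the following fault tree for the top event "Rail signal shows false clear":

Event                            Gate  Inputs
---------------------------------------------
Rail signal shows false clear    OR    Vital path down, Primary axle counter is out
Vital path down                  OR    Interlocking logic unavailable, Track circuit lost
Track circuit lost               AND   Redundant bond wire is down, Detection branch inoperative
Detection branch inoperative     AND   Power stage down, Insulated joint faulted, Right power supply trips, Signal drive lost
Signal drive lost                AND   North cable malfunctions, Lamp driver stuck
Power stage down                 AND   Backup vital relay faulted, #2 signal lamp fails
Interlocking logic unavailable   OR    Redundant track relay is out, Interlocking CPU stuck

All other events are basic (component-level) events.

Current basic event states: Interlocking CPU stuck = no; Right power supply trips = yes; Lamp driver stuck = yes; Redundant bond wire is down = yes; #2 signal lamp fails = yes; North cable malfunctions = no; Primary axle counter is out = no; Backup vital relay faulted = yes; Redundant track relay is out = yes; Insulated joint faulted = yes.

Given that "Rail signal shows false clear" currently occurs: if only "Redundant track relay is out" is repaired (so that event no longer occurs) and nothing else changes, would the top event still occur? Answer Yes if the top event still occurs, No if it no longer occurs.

Counterfactual: set "Redundant track relay is out" to not occurred.
Interlocking logic unavailable [OR]: Redundant track relay is out=not, Interlocking CPU stuck=not → no input occurs → does not occur.
Power stage down [AND]: Backup vital relay faulted=occurs, #2 signal lamp fails=occurs → all inputs occur → occurs.
Signal drive lost [AND]: North cable malfunctions=not, Lamp driver stuck=occurs → not all inputs occur → does not occur.
Detection branch inoperative [AND]: Power stage down=occurs, Insulated joint faulted=occurs, Right power supply trips=occurs, Signal drive lost=not → not all inputs occur → does not occur.
Track circuit lost [AND]: Redundant bond wire is down=occurs, Detection branch inoperative=not → not all inputs occur → does not occur.
Vital path down [OR]: Interlocking logic unavailable=not, Track circuit lost=not → no input occurs → does not occur.
Rail signal shows false clear [OR]: Vital path down=not, Primary axle counter is out=not → no input occurs → does not occur.

No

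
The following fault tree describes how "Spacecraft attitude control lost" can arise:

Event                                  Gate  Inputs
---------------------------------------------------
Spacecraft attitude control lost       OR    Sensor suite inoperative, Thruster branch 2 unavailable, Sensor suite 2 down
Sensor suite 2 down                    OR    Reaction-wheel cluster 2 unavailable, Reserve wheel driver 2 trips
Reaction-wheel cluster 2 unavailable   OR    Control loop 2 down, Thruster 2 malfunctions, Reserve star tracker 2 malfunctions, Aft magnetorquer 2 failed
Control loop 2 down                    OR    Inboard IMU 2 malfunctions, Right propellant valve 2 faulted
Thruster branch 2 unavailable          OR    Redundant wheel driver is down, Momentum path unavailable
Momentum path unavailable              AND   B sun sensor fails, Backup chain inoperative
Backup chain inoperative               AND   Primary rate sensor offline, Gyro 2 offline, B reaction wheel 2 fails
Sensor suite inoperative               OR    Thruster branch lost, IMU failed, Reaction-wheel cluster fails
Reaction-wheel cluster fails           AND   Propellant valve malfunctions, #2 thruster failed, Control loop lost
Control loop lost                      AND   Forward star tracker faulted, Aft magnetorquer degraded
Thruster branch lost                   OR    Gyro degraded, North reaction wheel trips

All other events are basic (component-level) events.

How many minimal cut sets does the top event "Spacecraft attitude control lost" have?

12

Thruster branch lost [OR]: union of children's cut sets → 2 cut set(s).
Control loop lost [AND]: one cut set from each child combined → 1 × 1 = 1 cut set(s).
Reaction-wheel cluster fails [AND]: one cut set from each child combined → 1 × 1 × 1 = 1 cut set(s).
Sensor suite inoperative [OR]: union of children's cut sets → 4 cut set(s).
Backup chain inoperative [AND]: one cut set from each child combined → 1 × 1 × 1 = 1 cut set(s).
Momentum path unavailable [AND]: one cut set from each child combined → 1 × 1 = 1 cut set(s).
Thruster branch 2 unavailable [OR]: union of children's cut sets → 2 cut set(s).
Control loop 2 down [OR]: union of children's cut sets → 2 cut set(s).
Reaction-wheel cluster 2 unavailable [OR]: union of children's cut sets → 5 cut set(s).
Sensor suite 2 down [OR]: union of children's cut sets → 6 cut set(s).
Spacecraft attitude control lost [OR]: union of children's cut sets → 12 cut set(s).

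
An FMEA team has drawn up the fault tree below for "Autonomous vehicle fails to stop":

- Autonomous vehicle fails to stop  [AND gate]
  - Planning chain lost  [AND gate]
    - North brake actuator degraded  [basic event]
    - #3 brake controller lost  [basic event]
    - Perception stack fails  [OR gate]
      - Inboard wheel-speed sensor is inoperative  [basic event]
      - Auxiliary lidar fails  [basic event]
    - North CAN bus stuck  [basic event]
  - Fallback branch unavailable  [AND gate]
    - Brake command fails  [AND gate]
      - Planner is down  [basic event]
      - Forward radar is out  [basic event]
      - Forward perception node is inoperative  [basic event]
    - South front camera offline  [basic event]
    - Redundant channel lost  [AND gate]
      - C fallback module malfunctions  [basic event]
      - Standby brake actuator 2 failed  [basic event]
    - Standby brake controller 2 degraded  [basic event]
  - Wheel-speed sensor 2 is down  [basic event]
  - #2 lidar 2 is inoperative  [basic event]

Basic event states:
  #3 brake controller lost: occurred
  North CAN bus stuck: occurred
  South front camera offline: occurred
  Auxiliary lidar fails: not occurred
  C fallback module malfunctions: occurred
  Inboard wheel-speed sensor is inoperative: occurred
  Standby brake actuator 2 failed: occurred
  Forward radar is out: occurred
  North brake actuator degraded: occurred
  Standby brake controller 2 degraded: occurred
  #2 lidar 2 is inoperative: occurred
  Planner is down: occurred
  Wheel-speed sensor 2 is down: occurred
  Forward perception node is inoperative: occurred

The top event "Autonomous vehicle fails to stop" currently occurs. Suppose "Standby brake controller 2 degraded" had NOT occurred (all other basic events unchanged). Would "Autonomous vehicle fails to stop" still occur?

Counterfactual: set "Standby brake controller 2 degraded" to not occurred.
Perception stack fails [OR]: Inboard wheel-speed sensor is inoperative=occurs, Auxiliary lidar fails=not → at least one input occurs → occurs.
Planning chain lost [AND]: North brake actuator degraded=occurs, #3 brake controller lost=occurs, Perception stack fails=occurs, North CAN bus stuck=occurs → all inputs occur → occurs.
Brake command fails [AND]: Planner is down=occurs, Forward radar is out=occurs, Forward perception node is inoperative=occurs → all inputs occur → occurs.
Redundant channel lost [AND]: C fallback module malfunctions=occurs, Standby brake actuator 2 failed=occurs → all inputs occur → occurs.
Fallback branch unavailable [AND]: Brake command fails=occurs, South front camera offline=occurs, Redundant channel lost=occurs, Standby brake controller 2 degraded=not → not all inputs occur → does not occur.
Autonomous vehicle fails to stop [AND]: Planning chain lost=occurs, Fallback branch unavailable=not, Wheel-speed sensor 2 is down=occurs, #2 lidar 2 is inoperative=occurs → not all inputs occur → does not occur.

No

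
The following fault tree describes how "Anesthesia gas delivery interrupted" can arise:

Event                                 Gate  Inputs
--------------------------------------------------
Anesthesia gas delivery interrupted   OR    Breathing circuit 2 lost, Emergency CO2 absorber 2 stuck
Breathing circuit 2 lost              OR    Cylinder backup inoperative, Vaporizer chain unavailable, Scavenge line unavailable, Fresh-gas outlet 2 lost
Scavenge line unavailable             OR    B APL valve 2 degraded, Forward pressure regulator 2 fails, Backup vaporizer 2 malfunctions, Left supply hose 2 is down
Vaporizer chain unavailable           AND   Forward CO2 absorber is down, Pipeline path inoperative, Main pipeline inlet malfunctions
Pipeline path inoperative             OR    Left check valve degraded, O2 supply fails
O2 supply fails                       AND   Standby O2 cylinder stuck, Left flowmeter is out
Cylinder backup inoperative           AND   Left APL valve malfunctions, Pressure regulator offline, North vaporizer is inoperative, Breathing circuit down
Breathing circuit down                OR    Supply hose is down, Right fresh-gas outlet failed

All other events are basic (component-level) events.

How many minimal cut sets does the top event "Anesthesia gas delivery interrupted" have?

10

Breathing circuit down [OR]: union of children's cut sets → 2 cut set(s).
Cylinder backup inoperative [AND]: one cut set from each child combined → 1 × 1 × 1 × 2 = 2 cut set(s).
O2 supply fails [AND]: one cut set from each child combined → 1 × 1 = 1 cut set(s).
Pipeline path inoperative [OR]: union of children's cut sets → 2 cut set(s).
Vaporizer chain unavailable [AND]: one cut set from each child combined → 1 × 2 × 1 = 2 cut set(s).
Scavenge line unavailable [OR]: union of children's cut sets → 4 cut set(s).
Breathing circuit 2 lost [OR]: union of children's cut sets → 9 cut set(s).
Anesthesia gas delivery interrupted [OR]: union of children's cut sets → 10 cut set(s).
Minimal cut sets: {Left APL valve malfunctions, North vaporizer is inoperative, Pressure regulator offline, Supply hose is down}; {Left APL valve malfunctions, North vaporizer is inoperative, Pressure regulator offline, Right fresh-gas outlet failed}; {Forward CO2 absorber is down, Left check valve degraded, Main pipeline inlet malfunctions}; {Forward CO2 absorber is down, Left flowmeter is out, Main pipeline inlet malfunctions, Standby O2 cylinder stuck}; {B APL valve 2 degraded}; {Forward pressure regulator 2 fails}; {Backup vaporizer 2 malfunctions}; {Left supply hose 2 is down}; {Fresh-gas outlet 2 lost}; {Emergency CO2 absorber 2 stuck}.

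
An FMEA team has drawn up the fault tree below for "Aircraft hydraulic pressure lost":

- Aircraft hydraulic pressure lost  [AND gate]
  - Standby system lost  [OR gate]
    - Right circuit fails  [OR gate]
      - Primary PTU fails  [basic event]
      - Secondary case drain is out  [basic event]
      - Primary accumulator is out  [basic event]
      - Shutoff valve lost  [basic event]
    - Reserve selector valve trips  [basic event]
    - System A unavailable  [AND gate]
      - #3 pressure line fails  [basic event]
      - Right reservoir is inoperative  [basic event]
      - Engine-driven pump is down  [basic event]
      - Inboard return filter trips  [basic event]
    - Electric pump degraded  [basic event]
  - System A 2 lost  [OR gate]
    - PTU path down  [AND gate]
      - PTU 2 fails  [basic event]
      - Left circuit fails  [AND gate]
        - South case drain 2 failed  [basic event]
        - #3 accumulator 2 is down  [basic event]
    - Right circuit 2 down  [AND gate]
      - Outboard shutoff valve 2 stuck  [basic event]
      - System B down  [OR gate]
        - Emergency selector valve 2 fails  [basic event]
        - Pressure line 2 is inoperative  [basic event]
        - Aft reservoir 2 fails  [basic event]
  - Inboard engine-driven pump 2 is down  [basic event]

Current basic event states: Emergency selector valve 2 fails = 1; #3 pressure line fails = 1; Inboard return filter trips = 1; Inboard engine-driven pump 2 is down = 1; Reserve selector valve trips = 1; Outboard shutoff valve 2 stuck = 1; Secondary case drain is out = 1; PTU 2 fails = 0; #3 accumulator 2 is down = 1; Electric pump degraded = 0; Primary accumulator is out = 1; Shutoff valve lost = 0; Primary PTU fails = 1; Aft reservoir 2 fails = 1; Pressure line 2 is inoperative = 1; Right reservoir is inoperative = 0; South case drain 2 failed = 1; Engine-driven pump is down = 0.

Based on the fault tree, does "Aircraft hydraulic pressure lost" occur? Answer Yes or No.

Yes

Right circuit fails [OR]: Primary PTU fails=occurs, Secondary case drain is out=occurs, Primary accumulator is out=occurs, Shutoff valve lost=not → at least one input occurs → occurs.
System A unavailable [AND]: #3 pressure line fails=occurs, Right reservoir is inoperative=not, Engine-driven pump is down=not, Inboard return filter trips=occurs → not all inputs occur → does not occur.
Standby system lost [OR]: Right circuit fails=occurs, Reserve selector valve trips=occurs, System A unavailable=not, Electric pump degraded=not → at least one input occurs → occurs.
Left circuit fails [AND]: South case drain 2 failed=occurs, #3 accumulator 2 is down=occurs → all inputs occur → occurs.
PTU path down [AND]: PTU 2 fails=not, Left circuit fails=occurs → not all inputs occur → does not occur.
System B down [OR]: Emergency selector valve 2 fails=occurs, Pressure line 2 is inoperative=occurs, Aft reservoir 2 fails=occurs → at least one input occurs → occurs.
Right circuit 2 down [AND]: Outboard shutoff valve 2 stuck=occurs, System B down=occurs → all inputs occur → occurs.
System A 2 lost [OR]: PTU path down=not, Right circuit 2 down=occurs → at least one input occurs → occurs.
Aircraft hydraulic pressure lost [AND]: Standby system lost=occurs, System A 2 lost=occurs, Inboard engine-driven pump 2 is down=occurs → all inputs occur → occurs.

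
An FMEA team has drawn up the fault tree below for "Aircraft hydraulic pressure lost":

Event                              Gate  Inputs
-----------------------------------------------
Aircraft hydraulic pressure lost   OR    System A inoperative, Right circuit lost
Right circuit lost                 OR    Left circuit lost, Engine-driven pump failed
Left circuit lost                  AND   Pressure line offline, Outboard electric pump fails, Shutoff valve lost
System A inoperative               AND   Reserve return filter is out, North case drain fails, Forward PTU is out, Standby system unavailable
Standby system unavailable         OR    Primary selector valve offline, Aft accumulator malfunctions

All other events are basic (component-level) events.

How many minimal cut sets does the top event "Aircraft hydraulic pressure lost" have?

4

Standby system unavailable [OR]: union of children's cut sets → 2 cut set(s).
System A inoperative [AND]: one cut set from each child combined → 1 × 1 × 1 × 2 = 2 cut set(s).
Left circuit lost [AND]: one cut set from each child combined → 1 × 1 × 1 = 1 cut set(s).
Right circuit lost [OR]: union of children's cut sets → 2 cut set(s).
Aircraft hydraulic pressure lost [OR]: union of children's cut sets → 4 cut set(s).
Minimal cut sets: {Forward PTU is out, North case drain fails, Primary selector valve offline, Reserve return filter is out}; {Aft accumulator malfunctions, Forward PTU is out, North case drain fails, Reserve return filter is out}; {Outboard electric pump fails, Pressure line offline, Shutoff valve lost}; {Engine-driven pump failed}.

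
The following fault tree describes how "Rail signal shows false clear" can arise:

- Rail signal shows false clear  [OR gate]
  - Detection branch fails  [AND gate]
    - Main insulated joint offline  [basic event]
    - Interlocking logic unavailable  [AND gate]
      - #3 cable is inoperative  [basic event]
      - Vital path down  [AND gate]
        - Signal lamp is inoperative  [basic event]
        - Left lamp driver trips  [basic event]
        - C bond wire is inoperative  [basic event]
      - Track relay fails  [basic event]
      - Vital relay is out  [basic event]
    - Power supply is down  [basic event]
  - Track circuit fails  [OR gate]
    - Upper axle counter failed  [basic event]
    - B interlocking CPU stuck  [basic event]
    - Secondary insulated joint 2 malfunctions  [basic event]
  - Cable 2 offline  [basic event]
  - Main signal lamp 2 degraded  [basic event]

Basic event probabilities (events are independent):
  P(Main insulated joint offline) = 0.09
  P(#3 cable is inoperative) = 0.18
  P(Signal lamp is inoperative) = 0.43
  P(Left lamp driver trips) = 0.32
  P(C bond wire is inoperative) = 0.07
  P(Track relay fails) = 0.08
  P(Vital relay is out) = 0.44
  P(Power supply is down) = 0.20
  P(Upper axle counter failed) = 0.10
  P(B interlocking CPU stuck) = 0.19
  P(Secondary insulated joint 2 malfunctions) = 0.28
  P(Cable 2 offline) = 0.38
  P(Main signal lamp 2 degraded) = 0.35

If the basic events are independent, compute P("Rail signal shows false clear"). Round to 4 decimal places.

P(Vital path down) [AND] = 0.43 × 0.32 × 0.07 = 0.009632
P(Interlocking logic unavailable) [AND] = 0.18 × 0.009632 × 0.08 × 0.44 = 0.000061
P(Detection branch fails) [AND] = 0.09 × 0.000061 × 0.20 = 0.000001
P(Track circuit fails) [OR] = 1 − (1−0.10) × (1−0.19) × (1−0.28) = 0.475120
P(Rail signal shows false clear) [OR] = 1 − (1−0.000001) × (1−0.475120) × (1−0.38) × (1−0.35) = 0.788474
Rounded to 4 decimal places: P(Rail signal shows false clear) ≈ 0.7885.

0.7885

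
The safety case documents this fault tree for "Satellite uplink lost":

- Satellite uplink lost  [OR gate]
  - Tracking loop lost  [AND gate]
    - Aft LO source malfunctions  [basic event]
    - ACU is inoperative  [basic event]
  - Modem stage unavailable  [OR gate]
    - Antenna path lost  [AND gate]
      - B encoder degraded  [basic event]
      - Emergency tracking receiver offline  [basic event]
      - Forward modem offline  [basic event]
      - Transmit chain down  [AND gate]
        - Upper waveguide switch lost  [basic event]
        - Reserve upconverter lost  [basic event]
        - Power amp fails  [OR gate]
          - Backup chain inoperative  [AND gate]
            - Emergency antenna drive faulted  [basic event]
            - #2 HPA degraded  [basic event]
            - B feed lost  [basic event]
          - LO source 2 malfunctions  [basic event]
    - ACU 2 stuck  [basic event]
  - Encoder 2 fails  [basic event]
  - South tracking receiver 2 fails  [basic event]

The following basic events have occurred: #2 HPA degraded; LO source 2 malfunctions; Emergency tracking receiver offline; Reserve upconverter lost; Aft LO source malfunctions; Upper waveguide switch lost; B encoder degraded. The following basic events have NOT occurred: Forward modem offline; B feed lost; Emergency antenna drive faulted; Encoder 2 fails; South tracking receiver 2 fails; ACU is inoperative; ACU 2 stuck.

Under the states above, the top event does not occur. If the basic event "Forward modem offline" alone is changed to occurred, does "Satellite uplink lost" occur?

Yes

Counterfactual: set "Forward modem offline" to occurred.
Tracking loop lost [AND]: Aft LO source malfunctions=occurs, ACU is inoperative=not → not all inputs occur → does not occur.
Backup chain inoperative [AND]: Emergency antenna drive faulted=not, #2 HPA degraded=occurs, B feed lost=not → not all inputs occur → does not occur.
Power amp fails [OR]: Backup chain inoperative=not, LO source 2 malfunctions=occurs → at least one input occurs → occurs.
Transmit chain down [AND]: Upper waveguide switch lost=occurs, Reserve upconverter lost=occurs, Power amp fails=occurs → all inputs occur → occurs.
Antenna path lost [AND]: B encoder degraded=occurs, Emergency tracking receiver offline=occurs, Forward modem offline=occurs, Transmit chain down=occurs → all inputs occur → occurs.
Modem stage unavailable [OR]: Antenna path lost=occurs, ACU 2 stuck=not → at least one input occurs → occurs.
Satellite uplink lost [OR]: Tracking loop lost=not, Modem stage unavailable=occurs, Encoder 2 fails=not, South tracking receiver 2 fails=not → at least one input occurs → occurs.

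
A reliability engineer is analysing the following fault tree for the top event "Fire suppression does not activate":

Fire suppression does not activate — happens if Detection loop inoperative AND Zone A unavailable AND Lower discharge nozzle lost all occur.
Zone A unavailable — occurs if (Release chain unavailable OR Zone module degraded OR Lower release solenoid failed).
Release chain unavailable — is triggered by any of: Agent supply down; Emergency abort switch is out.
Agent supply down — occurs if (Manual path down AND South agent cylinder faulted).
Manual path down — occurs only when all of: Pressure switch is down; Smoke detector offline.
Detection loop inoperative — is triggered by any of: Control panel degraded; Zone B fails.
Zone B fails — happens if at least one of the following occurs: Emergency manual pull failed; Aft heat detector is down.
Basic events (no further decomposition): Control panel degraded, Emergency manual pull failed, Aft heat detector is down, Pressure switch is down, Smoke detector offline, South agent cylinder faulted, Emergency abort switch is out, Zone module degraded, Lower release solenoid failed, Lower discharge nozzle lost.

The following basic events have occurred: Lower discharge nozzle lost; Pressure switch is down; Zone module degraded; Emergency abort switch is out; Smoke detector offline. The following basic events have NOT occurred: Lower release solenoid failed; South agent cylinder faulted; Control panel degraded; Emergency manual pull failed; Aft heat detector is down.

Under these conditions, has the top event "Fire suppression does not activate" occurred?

No

Zone B fails [OR]: Emergency manual pull failed=not, Aft heat detector is down=not → no input occurs → does not occur.
Detection loop inoperative [OR]: Control panel degraded=not, Zone B fails=not → no input occurs → does not occur.
Manual path down [AND]: Pressure switch is down=occurs, Smoke detector offline=occurs → all inputs occur → occurs.
Agent supply down [AND]: Manual path down=occurs, South agent cylinder faulted=not → not all inputs occur → does not occur.
Release chain unavailable [OR]: Agent supply down=not, Emergency abort switch is out=occurs → at least one input occurs → occurs.
Zone A unavailable [OR]: Release chain unavailable=occurs, Zone module degraded=occurs, Lower release solenoid failed=not → at least one input occurs → occurs.
Fire suppression does not activate [AND]: Detection loop inoperative=not, Zone A unavailable=occurs, Lower discharge nozzle lost=occurs → not all inputs occur → does not occur.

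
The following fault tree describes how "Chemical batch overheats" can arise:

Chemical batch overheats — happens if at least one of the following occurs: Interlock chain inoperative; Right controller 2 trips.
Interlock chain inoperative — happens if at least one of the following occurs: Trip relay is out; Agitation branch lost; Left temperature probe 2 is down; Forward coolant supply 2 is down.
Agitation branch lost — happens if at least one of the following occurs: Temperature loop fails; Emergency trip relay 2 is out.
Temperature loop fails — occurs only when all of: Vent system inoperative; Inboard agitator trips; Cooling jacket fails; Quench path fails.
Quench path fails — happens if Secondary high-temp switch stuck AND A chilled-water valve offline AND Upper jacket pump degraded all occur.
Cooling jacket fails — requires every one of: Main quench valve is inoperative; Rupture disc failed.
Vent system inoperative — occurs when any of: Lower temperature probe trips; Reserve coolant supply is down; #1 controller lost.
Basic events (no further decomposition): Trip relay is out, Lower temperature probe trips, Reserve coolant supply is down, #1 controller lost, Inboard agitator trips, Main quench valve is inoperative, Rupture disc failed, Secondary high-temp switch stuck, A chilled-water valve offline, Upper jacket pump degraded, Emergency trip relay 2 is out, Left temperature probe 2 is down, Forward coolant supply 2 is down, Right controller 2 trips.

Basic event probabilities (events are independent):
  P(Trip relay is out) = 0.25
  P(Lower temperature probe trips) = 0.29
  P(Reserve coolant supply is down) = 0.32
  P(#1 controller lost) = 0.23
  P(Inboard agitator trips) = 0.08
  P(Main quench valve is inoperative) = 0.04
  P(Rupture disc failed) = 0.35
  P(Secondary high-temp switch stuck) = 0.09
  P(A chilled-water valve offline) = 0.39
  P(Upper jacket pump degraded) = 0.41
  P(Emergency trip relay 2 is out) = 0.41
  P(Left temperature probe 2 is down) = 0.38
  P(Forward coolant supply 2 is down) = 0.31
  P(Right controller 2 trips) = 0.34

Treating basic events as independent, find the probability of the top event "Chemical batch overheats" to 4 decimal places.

P(Vent system inoperative) [OR] = 1 − (1−0.29) × (1−0.32) × (1−0.23) = 0.628244
P(Cooling jacket fails) [AND] = 0.04 × 0.35 = 0.014000
P(Quench path fails) [AND] = 0.09 × 0.39 × 0.41 = 0.014391
P(Temperature loop fails) [AND] = 0.628244 × 0.08 × 0.014000 × 0.014391 = 0.000010
P(Agitation branch lost) [OR] = 1 − (1−0.000010) × (1−0.41) = 0.410006
P(Interlock chain inoperative) [OR] = 1 − (1−0.25) × (1−0.410006) × (1−0.38) × (1−0.31) = 0.810700
P(Chemical batch overheats) [OR] = 1 − (1−0.810700) × (1−0.34) = 0.875062
Rounded to 4 decimal places: P(Chemical batch overheats) ≈ 0.8751.

0.8751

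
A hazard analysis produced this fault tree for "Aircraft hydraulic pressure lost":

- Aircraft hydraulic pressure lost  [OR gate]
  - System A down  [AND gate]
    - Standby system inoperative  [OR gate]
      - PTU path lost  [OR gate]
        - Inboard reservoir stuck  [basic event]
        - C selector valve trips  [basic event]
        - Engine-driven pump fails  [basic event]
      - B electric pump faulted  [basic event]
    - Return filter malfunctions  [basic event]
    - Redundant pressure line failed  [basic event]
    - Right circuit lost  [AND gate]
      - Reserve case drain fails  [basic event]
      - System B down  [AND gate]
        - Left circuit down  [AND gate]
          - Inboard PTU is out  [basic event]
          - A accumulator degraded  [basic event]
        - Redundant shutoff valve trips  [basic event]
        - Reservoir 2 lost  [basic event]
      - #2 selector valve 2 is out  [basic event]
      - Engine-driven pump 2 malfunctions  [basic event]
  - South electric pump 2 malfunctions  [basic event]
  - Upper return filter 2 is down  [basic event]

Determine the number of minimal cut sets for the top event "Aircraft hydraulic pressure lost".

6

PTU path lost [OR]: union of children's cut sets → 3 cut set(s).
Standby system inoperative [OR]: union of children's cut sets → 4 cut set(s).
Left circuit down [AND]: one cut set from each child combined → 1 × 1 = 1 cut set(s).
System B down [AND]: one cut set from each child combined → 1 × 1 × 1 = 1 cut set(s).
Right circuit lost [AND]: one cut set from each child combined → 1 × 1 × 1 × 1 = 1 cut set(s).
System A down [AND]: one cut set from each child combined → 4 × 1 × 1 × 1 = 4 cut set(s).
Aircraft hydraulic pressure lost [OR]: union of children's cut sets → 6 cut set(s).
Minimal cut sets: {#2 selector valve 2 is out, A accumulator degraded, Engine-driven pump 2 malfunctions, Inboard PTU is out, Inboard reservoir stuck, Redundant pressure line failed, Redundant shutoff valve trips, Reserve case drain fails, Reservoir 2 lost, Return filter malfunctions}; {#2 selector valve 2 is out, A accumulator degraded, C selector valve trips, Engine-driven pump 2 malfunctions, Inboard PTU is out, Redundant pressure line failed, Redundant shutoff valve trips, Reserve case drain fails, Reservoir 2 lost, Return filter malfunctions}; {#2 selector valve 2 is out, A accumulator degraded, Engine-driven pump 2 malfunctions, Engine-driven pump fails, Inboard PTU is out, Redundant pressure line failed, Redundant shutoff valve trips, Reserve case drain fails, Reservoir 2 lost, Return filter malfunctions}; {#2 selector valve 2 is out, A accumulator degraded, B electric pump faulted, Engine-driven pump 2 malfunctions, Inboard PTU is out, Redundant pressure line failed, Redundant shutoff valve trips, Reserve case drain fails, Reservoir 2 lost, Return filter malfunctions}; {South electric pump 2 malfunctions}; {Upper return filter 2 is down}.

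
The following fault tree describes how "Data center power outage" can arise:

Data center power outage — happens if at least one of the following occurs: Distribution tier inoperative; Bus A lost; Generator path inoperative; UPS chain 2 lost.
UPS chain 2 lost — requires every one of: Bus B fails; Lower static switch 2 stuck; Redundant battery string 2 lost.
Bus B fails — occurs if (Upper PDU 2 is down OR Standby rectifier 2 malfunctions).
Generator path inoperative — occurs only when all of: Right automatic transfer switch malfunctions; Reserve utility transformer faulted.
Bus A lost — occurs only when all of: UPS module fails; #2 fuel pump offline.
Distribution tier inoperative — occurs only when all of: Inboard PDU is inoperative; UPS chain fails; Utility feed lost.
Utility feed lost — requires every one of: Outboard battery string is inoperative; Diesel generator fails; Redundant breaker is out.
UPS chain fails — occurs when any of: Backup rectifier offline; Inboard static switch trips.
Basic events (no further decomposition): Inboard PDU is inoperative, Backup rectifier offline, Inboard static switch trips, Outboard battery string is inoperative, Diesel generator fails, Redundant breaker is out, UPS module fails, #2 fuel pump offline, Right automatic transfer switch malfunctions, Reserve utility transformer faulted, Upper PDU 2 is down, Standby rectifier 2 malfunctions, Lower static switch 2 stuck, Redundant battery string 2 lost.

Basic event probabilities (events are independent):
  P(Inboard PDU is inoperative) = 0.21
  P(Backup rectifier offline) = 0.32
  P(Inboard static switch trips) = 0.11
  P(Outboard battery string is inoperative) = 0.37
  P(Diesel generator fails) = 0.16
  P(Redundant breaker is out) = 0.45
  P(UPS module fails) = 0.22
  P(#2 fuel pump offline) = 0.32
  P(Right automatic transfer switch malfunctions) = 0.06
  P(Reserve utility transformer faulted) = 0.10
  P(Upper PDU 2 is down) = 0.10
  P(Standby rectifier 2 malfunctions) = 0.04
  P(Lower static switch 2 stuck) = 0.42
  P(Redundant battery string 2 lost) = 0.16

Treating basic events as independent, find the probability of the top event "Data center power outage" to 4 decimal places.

0.0864

P(UPS chain fails) [OR] = 1 − (1−0.32) × (1−0.11) = 0.394800
P(Utility feed lost) [AND] = 0.37 × 0.16 × 0.45 = 0.026640
P(Distribution tier inoperative) [AND] = 0.21 × 0.394800 × 0.026640 = 0.002209
P(Bus A lost) [AND] = 0.22 × 0.32 = 0.070400
P(Generator path inoperative) [AND] = 0.06 × 0.10 = 0.006000
P(Bus B fails) [OR] = 1 − (1−0.10) × (1−0.04) = 0.136000
P(UPS chain 2 lost) [AND] = 0.136000 × 0.42 × 0.16 = 0.009139
P(Data center power outage) [OR] = 1 − (1−0.002209) × (1−0.070400) × (1−0.006000) × (1−0.009139) = 0.086445
Rounded to 4 decimal places: P(Data center power outage) ≈ 0.0864.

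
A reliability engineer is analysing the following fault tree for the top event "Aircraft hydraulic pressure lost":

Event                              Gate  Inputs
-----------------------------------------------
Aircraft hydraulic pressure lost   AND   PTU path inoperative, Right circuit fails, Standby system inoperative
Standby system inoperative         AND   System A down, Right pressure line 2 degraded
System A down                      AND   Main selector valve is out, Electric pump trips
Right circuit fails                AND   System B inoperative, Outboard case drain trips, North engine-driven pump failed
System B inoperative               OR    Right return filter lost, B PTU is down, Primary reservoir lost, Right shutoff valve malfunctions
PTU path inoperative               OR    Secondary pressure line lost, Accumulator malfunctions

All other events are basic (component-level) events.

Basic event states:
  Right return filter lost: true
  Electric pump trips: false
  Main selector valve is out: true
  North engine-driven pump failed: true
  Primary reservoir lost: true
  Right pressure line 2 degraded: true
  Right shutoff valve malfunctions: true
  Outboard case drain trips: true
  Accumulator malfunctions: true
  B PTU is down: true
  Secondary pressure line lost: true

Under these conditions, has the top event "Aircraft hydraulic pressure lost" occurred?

No

PTU path inoperative [OR]: Secondary pressure line lost=occurs, Accumulator malfunctions=occurs → at least one input occurs → occurs.
System B inoperative [OR]: Right return filter lost=occurs, B PTU is down=occurs, Primary reservoir lost=occurs, Right shutoff valve malfunctions=occurs → at least one input occurs → occurs.
Right circuit fails [AND]: System B inoperative=occurs, Outboard case drain trips=occurs, North engine-driven pump failed=occurs → all inputs occur → occurs.
System A down [AND]: Main selector valve is out=occurs, Electric pump trips=not → not all inputs occur → does not occur.
Standby system inoperative [AND]: System A down=not, Right pressure line 2 degraded=occurs → not all inputs occur → does not occur.
Aircraft hydraulic pressure lost [AND]: PTU path inoperative=occurs, Right circuit fails=occurs, Standby system inoperative=not → not all inputs occur → does not occur.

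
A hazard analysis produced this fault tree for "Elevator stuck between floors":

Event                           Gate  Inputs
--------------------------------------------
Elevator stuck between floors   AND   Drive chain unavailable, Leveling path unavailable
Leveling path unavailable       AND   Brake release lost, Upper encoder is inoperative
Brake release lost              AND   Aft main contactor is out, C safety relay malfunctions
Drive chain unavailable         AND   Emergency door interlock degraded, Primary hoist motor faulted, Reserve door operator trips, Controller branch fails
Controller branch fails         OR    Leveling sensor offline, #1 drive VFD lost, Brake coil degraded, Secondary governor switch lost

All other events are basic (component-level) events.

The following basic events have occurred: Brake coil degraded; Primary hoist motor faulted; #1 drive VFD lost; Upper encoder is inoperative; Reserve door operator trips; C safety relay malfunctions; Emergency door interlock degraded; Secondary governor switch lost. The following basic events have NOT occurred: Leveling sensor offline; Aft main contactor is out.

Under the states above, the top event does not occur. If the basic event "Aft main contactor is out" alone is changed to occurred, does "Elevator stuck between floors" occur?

Counterfactual: set "Aft main contactor is out" to occurred.
Controller branch fails [OR]: Leveling sensor offline=not, #1 drive VFD lost=occurs, Brake coil degraded=occurs, Secondary governor switch lost=occurs → at least one input occurs → occurs.
Drive chain unavailable [AND]: Emergency door interlock degraded=occurs, Primary hoist motor faulted=occurs, Reserve door operator trips=occurs, Controller branch fails=occurs → all inputs occur → occurs.
Brake release lost [AND]: Aft main contactor is out=occurs, C safety relay malfunctions=occurs → all inputs occur → occurs.
Leveling path unavailable [AND]: Brake release lost=occurs, Upper encoder is inoperative=occurs → all inputs occur → occurs.
Elevator stuck between floors [AND]: Drive chain unavailable=occurs, Leveling path unavailable=occurs → all inputs occur → occurs.

Yes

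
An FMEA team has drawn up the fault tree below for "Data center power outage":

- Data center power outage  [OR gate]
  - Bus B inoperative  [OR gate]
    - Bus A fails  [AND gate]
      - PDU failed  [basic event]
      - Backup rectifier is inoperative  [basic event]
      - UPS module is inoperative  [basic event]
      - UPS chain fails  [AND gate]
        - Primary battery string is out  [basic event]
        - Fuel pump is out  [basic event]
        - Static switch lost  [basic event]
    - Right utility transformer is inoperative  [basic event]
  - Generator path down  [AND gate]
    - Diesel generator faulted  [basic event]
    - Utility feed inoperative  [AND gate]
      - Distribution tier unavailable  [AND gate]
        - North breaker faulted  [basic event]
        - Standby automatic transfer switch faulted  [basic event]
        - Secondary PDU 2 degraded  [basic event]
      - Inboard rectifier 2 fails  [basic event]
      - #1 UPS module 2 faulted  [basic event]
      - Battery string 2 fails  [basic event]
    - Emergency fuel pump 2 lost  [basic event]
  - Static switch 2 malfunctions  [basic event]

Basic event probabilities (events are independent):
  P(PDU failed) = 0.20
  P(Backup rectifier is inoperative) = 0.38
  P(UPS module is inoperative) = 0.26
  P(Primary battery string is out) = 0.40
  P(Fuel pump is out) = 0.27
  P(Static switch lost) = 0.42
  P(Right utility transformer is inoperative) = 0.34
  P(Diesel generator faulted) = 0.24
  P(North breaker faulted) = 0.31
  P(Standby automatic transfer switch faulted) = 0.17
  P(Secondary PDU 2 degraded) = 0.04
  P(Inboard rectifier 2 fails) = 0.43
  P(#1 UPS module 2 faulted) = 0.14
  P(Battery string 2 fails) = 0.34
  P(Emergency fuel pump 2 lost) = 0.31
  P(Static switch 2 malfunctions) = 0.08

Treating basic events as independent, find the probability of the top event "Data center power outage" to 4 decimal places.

0.3933

P(UPS chain fails) [AND] = 0.40 × 0.27 × 0.42 = 0.045360
P(Bus A fails) [AND] = 0.20 × 0.38 × 0.26 × 0.045360 = 0.000896
P(Bus B inoperative) [OR] = 1 − (1−0.000896) × (1−0.34) = 0.340591
P(Distribution tier unavailable) [AND] = 0.31 × 0.17 × 0.04 = 0.002108
P(Utility feed inoperative) [AND] = 0.002108 × 0.43 × 0.14 × 0.34 = 0.000043
P(Generator path down) [AND] = 0.24 × 0.000043 × 0.31 = 0.000003
P(Data center power outage) [OR] = 1 − (1−0.340591) × (1−0.000003) × (1−0.08) = 0.393346
Rounded to 4 decimal places: P(Data center power outage) ≈ 0.3933.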